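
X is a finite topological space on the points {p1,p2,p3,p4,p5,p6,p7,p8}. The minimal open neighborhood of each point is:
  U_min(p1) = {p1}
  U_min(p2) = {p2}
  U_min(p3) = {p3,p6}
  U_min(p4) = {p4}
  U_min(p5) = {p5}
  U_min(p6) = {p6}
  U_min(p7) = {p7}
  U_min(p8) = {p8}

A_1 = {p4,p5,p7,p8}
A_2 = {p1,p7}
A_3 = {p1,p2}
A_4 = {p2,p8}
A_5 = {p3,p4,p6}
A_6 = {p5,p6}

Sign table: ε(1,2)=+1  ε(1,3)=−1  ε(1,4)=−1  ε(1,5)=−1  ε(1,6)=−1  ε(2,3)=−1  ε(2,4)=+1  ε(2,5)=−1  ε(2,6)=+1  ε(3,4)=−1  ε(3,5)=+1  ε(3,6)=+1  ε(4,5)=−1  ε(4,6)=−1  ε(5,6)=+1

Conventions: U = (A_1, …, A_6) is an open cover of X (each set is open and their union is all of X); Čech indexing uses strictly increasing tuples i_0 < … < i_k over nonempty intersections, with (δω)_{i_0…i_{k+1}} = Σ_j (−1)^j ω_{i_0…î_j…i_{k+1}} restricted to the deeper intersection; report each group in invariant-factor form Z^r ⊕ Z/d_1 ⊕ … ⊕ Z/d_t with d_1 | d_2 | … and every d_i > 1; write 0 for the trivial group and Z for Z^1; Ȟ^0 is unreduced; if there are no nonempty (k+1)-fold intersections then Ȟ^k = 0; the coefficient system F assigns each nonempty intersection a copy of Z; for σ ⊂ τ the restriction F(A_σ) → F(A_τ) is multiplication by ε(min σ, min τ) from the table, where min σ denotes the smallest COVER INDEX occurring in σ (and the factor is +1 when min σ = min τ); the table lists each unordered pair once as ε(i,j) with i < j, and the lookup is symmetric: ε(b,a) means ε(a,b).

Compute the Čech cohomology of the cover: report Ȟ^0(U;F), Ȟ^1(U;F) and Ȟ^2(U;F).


nonempty overlaps:
  A12={p7} A14={p8} A15={p4} A16={p5} A23={p1} A34={p2} A56={p6}
C dims 6,7; δ0: rk 6, SNF 1^5·2
degree 0: 6−6−0 = 0 → Ȟ^0 ≅ 0
degree 1: 7−0−6 = 1 plus torsion [2] → Ȟ^1 ≅ Z ⊕ Z/2
degree 2: 0−0−0 = 0 → Ȟ^2 ≅ 0

Ȟ^0 = 0, Ȟ^1 = Z ⊕ Z/2, Ȟ^2 = 0


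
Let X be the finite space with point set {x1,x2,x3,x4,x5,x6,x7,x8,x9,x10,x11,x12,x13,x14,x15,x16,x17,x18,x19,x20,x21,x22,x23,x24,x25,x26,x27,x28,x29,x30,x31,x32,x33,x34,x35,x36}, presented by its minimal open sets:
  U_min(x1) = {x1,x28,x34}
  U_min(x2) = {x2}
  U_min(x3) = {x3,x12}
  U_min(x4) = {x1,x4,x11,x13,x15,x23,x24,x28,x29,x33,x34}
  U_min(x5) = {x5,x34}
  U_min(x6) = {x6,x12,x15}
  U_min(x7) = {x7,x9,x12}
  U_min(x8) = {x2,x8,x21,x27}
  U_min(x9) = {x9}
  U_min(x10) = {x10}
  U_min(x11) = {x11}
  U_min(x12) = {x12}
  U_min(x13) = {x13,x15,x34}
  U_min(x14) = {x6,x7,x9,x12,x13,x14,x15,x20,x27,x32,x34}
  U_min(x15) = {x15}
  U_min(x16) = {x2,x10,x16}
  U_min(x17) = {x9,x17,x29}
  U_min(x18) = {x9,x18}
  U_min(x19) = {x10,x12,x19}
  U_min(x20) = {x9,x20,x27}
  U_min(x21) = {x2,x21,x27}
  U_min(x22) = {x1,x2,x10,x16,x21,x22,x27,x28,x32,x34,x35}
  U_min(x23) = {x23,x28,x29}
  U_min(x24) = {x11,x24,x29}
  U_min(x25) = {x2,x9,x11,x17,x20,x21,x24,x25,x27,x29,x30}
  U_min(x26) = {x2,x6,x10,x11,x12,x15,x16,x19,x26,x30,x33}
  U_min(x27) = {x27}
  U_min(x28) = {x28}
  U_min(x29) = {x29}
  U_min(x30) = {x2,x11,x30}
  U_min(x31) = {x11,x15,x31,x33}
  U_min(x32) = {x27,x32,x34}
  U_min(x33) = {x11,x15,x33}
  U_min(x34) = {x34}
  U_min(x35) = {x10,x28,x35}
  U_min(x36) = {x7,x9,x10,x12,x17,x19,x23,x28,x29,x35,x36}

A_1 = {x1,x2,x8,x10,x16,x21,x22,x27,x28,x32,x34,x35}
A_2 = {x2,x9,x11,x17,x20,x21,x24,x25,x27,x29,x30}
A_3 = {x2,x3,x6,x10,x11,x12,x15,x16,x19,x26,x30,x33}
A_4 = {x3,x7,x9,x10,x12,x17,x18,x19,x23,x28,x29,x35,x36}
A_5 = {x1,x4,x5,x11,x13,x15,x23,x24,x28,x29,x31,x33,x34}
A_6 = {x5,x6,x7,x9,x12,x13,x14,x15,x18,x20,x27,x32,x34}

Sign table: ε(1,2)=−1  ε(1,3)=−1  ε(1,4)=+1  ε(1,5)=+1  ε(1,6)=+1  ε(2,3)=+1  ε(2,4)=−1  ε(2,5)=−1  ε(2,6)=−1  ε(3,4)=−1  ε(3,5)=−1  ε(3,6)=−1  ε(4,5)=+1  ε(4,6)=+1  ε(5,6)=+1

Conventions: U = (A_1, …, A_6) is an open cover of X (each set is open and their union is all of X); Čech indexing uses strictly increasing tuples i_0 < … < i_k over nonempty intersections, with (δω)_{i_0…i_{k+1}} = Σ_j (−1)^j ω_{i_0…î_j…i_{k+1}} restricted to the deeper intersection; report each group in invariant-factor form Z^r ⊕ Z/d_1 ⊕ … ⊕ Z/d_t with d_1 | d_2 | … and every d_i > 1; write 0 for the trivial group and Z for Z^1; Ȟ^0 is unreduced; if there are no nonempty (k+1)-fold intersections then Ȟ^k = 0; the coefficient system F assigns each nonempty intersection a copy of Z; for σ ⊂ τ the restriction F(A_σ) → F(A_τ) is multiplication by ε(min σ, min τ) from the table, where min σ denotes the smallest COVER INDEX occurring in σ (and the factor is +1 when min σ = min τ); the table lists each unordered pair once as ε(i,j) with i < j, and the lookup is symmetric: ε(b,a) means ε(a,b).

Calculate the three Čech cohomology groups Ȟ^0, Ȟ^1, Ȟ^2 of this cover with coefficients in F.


Ȟ^0 ≅ Z, Ȟ^1 ≅ 0 and Ȟ^2 ≅ Z/2

nonempty intersections:
  A12={x2,x21,x27} A13={x2,x10,x16} A14={x10,x28,x35} A15={x1,x28,x34} A16={x27,x32,x34} A23={x2,x11,x30} A24={x9,x17,x29} A25={x11,x24,x29} A26={x9,x20,x27} A34={x3,x10,x12,x19} A35={x11,x15,x33} A36={x6,x12,x15} A45={x23,x28,x29} A46={x7,x9,x12,x18} A56={x5,x13,x15,x34}
  A123={x2} A126={x27} A134={x10} A145={x28} A156={x34} A235={x11} A245={x29} A246={x9} A346={x12} A356={x15}
C dims 6,15,10; δ0: rk 5, SNF 1^5; δ1: rk 10, SNF 1^9·2
Ȟ^0: (6−5)−0=1 ⇒ Z
Ȟ^1: (15−10)−5=0 ⇒ 0
Ȟ^2: (10−0)−10=0 plus torsion [2] ⇒ Z/2


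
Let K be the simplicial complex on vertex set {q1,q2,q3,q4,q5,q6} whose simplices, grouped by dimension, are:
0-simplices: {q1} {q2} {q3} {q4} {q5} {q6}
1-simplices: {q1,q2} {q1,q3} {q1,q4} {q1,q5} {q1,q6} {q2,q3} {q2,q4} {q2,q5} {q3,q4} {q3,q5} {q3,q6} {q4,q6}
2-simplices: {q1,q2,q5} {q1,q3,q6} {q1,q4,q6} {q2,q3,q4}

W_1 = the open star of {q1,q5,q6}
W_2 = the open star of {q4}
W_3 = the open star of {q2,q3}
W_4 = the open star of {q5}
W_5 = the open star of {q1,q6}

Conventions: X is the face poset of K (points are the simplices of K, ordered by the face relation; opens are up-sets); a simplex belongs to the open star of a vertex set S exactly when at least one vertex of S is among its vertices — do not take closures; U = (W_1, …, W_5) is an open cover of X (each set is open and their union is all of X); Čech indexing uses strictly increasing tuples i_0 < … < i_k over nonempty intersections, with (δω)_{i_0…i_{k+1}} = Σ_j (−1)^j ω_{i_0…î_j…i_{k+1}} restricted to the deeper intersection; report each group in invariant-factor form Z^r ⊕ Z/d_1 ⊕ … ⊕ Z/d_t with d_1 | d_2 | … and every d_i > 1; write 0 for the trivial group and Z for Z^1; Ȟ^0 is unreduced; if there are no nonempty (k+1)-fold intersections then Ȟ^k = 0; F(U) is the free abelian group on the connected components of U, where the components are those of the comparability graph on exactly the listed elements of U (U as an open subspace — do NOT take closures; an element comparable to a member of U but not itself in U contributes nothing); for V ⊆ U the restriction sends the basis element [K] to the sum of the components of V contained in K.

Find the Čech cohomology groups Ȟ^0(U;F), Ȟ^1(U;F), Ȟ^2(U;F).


Ȟ^0 ≅ Z, Ȟ^1 ≅ Z^3, Ȟ^2 ≅ 0

intersection data:
  W1={{q1},{q5},{q6},{q1,q2},{q1,q3},{q1,q4},{q1,q5},{q1,q6},{q2,q5},{q3,q5},{q3,q6},{q4,q6},{q1,q2,q5},{q1,q3,q6},{q1,q4,q6}} W2={{q4},{q1,q4},{q2,q4},{q3,q4},{q4,q6},{q1,q4,q6},{q2,q3,q4}} W3={{q2},{q3},{q1,q2},{q1,q3},{q2,q3},{q2,q4},{q2,q5},{q3,q4},{q3,q5},{q3,q6},{q1,q2,q5},{q1,q3,q6},{q2,q3,q4}} W4={{q5},{q1,q5},{q2,q5},{q3,q5},{q1,q2,q5}} W5={{q1},{q6},{q1,q2},{q1,q3},{q1,q4},{q1,q5},{q1,q6},{q3,q6},{q4,q6},{q1,q2,q5},{q1,q3,q6},{q1,q4,q6}}
  W12={{q1,q4},{q4,q6},{q1,q4,q6}} W13={{q1,q2},{q1,q3},{q2,q5},{q3,q5},{q3,q6},{q1,q2,q5},{q1,q3,q6}} W14={{q5},{q1,q5},{q2,q5},{q3,q5},{q1,q2,q5}} W15={{q1},{q6},{q1,q2},{q1,q3},{q1,q4},{q1,q5},{q1,q6},{q3,q6},{q4,q6},{q1,q2,q5},{q1,q3,q6},{q1,q4,q6}} W23={{q2,q4},{q3,q4},{q2,q3,q4}} W25={{q1,q4},{q4,q6},{q1,q4,q6}} W34={{q2,q5},{q3,q5},{q1,q2,q5}} W35={{q1,q2},{q1,q3},{q3,q6},{q1,q2,q5},{q1,q3,q6}} W45={{q1,q5},{q1,q2,q5}}
  W125={{q1,q4},{q4,q6},{q1,q4,q6}} W134={{q2,q5},{q3,q5},{q1,q2,q5}} W135={{q1,q2},{q1,q3},{q3,q6},{q1,q2,q5},{q1,q3,q6}} W145={{q1,q5},{q1,q2,q5}} W345={{q1,q2,q5}}
  W1345={{q1,q2,q5}}
components per intersection:
  W1: {{q1},{q5},{q6},{q1,q2},{q1,q3},{q1,q4},{q1,q5},{q1,q6},{q2,q5},{q3,q5},{q3,q6},{q4,q6},{q1,q2,q5},{q1,q3,q6},{q1,q4,q6}}
  W2: {{q4},{q1,q4},{q2,q4},{q3,q4},{q4,q6},{q1,q4,q6},{q2,q3,q4}}
  W3: {{q2},{q3},{q1,q2},{q1,q3},{q2,q3},{q2,q4},{q2,q5},{q3,q4},{q3,q5},{q3,q6},{q1,q2,q5},{q1,q3,q6},{q2,q3,q4}}
  W4: {{q5},{q1,q5},{q2,q5},{q3,q5},{q1,q2,q5}}
  W5: {{q1},{q6},{q1,q2},{q1,q3},{q1,q4},{q1,q5},{q1,q6},{q3,q6},{q4,q6},{q1,q2,q5},{q1,q3,q6},{q1,q4,q6}}
  W12: {{q1,q4},{q4,q6},{q1,q4,q6}}
  W13: {{q1,q2},{q2,q5},{q1,q2,q5}} {{q1,q3},{q3,q6},{q1,q3,q6}} {{q3,q5}}
  W14: {{q5},{q1,q5},{q2,q5},{q3,q5},{q1,q2,q5}}
  W15: {{q1},{q6},{q1,q2},{q1,q3},{q1,q4},{q1,q5},{q1,q6},{q3,q6},{q4,q6},{q1,q2,q5},{q1,q3,q6},{q1,q4,q6}}
  W23: {{q2,q4},{q3,q4},{q2,q3,q4}}
  W25: {{q1,q4},{q4,q6},{q1,q4,q6}}
  W34: {{q2,q5},{q1,q2,q5}} {{q3,q5}}
  W35: {{q1,q2},{q1,q2,q5}} {{q1,q3},{q3,q6},{q1,q3,q6}}
  W45: {{q1,q5},{q1,q2,q5}}
  W125: {{q1,q4},{q4,q6},{q1,q4,q6}}
  W134: {{q2,q5},{q1,q2,q5}} {{q3,q5}}
  W135: {{q1,q2},{q1,q2,q5}} {{q1,q3},{q3,q6},{q1,q3,q6}}
  W145: {{q1,q5},{q1,q2,q5}}
  W345: {{q1,q2,q5}}
  W1345: {{q1,q2,q5}}
C dims 5,13,7,1; δ0: rk 4, SNF 1^4; δ1: rk 6, SNF 1^6; δ2: rk 1, SNF 1^1
Ȟ^0 = (5 − 4) − 0 = 1, so Ȟ^0 ≅ Z
Ȟ^1 = (13 − 6) − 4 = 3, so Ȟ^1 ≅ Z^3
Ȟ^2 = (7 − 1) − 6 = 0, so Ȟ^2 ≅ 0


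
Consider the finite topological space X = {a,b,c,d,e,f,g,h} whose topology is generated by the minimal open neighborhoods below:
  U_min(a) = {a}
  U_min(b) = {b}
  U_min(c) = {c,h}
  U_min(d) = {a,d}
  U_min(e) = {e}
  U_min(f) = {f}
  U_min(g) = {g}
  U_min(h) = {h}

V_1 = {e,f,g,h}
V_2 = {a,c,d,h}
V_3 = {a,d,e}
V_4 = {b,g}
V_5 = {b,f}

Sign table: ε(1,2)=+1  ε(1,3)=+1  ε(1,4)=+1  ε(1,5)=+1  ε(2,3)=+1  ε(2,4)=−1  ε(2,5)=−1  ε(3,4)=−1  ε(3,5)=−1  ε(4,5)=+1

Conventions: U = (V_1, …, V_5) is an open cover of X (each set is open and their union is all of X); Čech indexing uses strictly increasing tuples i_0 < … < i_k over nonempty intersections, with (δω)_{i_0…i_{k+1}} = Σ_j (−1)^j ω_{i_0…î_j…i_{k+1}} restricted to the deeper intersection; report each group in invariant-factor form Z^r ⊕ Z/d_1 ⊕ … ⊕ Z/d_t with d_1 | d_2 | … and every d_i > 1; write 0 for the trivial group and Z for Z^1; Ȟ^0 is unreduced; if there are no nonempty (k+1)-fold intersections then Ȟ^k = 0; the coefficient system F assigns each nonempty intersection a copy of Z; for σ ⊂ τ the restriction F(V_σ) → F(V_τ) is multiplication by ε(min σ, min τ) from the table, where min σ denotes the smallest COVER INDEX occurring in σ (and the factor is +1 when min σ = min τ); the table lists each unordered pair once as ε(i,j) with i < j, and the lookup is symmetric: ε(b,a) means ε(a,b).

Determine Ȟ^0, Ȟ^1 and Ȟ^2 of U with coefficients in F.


nerve of the cover:
  V12={h} V13={e} V14={g} V15={f} V23={a,d} V45={b}
C dims 5,6; δ0: rk 4, SNF 1^4
Ȟ^0 = (5 − 4) − 0 = 1, so Ȟ^0 ≅ Z
Ȟ^1 = (6 − 0) − 4 = 2, so Ȟ^1 ≅ Z^2
Ȟ^2 = (0 − 0) − 0 = 0, so Ȟ^2 ≅ 0

Ȟ^0 ≅ Z,  Ȟ^1 ≅ Z^2,  Ȟ^2 ≅ 0


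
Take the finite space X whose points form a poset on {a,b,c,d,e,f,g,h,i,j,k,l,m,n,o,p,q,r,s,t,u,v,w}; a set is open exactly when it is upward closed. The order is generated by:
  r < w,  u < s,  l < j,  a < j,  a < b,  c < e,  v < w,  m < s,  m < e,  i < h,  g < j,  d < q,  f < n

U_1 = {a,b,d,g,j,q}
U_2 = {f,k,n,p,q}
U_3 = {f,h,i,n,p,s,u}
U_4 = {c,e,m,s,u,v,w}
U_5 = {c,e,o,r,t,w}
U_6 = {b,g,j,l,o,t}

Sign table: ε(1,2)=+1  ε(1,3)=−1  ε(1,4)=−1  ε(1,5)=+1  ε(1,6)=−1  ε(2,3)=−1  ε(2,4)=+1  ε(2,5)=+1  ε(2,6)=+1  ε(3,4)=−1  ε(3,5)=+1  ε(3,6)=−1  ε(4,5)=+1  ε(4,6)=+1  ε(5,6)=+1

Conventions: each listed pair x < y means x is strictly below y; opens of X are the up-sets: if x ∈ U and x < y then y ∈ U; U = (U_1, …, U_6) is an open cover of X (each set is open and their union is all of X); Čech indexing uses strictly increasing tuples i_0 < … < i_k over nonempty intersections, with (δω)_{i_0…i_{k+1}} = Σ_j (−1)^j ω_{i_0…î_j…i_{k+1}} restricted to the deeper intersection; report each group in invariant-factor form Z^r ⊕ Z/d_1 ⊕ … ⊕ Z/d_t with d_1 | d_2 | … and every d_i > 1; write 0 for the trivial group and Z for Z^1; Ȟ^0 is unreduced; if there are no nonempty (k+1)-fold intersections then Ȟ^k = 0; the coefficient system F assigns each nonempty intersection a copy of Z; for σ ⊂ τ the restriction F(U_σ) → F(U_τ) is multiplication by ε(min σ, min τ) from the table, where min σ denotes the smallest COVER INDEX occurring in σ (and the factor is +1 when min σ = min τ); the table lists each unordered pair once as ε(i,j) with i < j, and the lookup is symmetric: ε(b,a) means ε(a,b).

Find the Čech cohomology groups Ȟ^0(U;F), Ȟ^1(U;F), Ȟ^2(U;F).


intersection data:
  U12={q} U16={b,g,j} U23={f,n,p} U34={s,u} U45={c,e,w} U56={o,t}
C dims 6,6; δ0: rk 6, SNF 1^5·2
Ȟ^0 = (6 − 6) − 0 = 0, so Ȟ^0 ≅ 0
Ȟ^1 = (6 − 0) − 6 = 0 plus torsion [2], so Ȟ^1 ≅ Z/2
Ȟ^2 = (0 − 0) − 0 = 0, so Ȟ^2 ≅ 0

Ȟ^0(U;F) ≅ 0, Ȟ^1(U;F) ≅ Z/2, Ȟ^2(U;F) ≅ 0


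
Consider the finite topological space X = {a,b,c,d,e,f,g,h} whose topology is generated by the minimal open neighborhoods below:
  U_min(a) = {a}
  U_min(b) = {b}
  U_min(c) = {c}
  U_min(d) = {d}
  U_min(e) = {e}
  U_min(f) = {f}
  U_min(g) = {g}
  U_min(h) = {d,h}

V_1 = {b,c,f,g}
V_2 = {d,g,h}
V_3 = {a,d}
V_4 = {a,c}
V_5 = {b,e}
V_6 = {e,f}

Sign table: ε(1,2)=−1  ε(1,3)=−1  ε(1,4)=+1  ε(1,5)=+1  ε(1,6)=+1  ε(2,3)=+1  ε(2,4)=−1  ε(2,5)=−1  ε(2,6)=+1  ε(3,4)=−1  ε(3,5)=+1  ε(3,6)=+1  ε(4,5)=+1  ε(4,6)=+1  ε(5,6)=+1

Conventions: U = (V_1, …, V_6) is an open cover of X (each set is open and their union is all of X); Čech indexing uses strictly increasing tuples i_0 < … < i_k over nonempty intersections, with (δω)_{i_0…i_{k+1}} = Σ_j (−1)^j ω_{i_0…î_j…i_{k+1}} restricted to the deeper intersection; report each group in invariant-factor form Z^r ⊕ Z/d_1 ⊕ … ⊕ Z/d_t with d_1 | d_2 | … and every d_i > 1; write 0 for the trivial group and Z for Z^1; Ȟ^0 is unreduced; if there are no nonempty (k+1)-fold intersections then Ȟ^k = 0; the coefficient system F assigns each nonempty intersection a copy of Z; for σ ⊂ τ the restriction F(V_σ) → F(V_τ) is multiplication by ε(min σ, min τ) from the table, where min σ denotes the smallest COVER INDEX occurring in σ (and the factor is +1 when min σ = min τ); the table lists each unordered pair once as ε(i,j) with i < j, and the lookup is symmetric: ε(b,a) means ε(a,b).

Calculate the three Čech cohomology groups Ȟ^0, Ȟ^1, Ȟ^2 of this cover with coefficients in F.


nerve simplices:
  V12={g} V14={c} V15={b} V16={f} V23={d} V34={a} V56={e}
C dims 6,7; δ0: rk 5, SNF 1^5
degree 0: 6−5−0 = 1 → Ȟ^0 ≅ Z
degree 1: 7−0−5 = 2 → Ȟ^1 ≅ Z^2
degree 2: 0−0−0 = 0 → Ȟ^2 ≅ 0

Ȟ^0 ≅ Z; Ȟ^1 ≅ Z^2; Ȟ^2 ≅ 0


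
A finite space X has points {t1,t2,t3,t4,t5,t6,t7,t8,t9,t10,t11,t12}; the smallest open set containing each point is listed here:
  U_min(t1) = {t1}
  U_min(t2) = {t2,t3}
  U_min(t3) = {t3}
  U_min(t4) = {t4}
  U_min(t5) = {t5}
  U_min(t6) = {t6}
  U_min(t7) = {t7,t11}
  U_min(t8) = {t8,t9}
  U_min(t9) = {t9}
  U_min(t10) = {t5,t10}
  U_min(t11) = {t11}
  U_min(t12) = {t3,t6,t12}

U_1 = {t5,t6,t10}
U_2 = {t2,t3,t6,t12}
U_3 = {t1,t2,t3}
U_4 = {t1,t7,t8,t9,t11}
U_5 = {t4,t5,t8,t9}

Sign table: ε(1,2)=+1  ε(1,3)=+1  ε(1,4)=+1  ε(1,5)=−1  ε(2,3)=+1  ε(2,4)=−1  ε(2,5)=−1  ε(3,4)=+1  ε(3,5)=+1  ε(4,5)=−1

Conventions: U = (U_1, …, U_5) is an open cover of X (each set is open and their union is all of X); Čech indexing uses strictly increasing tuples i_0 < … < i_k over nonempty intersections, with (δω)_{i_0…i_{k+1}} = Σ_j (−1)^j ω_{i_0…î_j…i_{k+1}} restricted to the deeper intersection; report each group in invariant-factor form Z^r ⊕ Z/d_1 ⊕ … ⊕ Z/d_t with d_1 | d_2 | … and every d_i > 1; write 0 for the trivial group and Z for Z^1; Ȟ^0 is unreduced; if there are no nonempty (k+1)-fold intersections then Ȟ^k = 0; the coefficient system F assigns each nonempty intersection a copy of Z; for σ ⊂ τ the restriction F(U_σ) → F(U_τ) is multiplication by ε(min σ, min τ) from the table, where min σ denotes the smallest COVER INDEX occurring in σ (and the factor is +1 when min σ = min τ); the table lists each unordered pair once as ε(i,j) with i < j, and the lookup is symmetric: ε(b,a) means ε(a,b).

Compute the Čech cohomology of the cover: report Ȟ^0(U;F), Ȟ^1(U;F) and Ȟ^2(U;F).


Ȟ^0 ≅ Z,  Ȟ^1 ≅ Z,  Ȟ^2 ≅ 0

nerve simplices:
  U12={t6} U15={t5} U23={t2,t3} U34={t1} U45={t8,t9}
C dims 5,5; δ0: rk 4, SNF 1^4
degree 0: 5−4−0 = 1 → Ȟ^0 ≅ Z
degree 1: 5−0−4 = 1 → Ȟ^1 ≅ Z
degree 2: 0−0−0 = 0 → Ȟ^2 ≅ 0


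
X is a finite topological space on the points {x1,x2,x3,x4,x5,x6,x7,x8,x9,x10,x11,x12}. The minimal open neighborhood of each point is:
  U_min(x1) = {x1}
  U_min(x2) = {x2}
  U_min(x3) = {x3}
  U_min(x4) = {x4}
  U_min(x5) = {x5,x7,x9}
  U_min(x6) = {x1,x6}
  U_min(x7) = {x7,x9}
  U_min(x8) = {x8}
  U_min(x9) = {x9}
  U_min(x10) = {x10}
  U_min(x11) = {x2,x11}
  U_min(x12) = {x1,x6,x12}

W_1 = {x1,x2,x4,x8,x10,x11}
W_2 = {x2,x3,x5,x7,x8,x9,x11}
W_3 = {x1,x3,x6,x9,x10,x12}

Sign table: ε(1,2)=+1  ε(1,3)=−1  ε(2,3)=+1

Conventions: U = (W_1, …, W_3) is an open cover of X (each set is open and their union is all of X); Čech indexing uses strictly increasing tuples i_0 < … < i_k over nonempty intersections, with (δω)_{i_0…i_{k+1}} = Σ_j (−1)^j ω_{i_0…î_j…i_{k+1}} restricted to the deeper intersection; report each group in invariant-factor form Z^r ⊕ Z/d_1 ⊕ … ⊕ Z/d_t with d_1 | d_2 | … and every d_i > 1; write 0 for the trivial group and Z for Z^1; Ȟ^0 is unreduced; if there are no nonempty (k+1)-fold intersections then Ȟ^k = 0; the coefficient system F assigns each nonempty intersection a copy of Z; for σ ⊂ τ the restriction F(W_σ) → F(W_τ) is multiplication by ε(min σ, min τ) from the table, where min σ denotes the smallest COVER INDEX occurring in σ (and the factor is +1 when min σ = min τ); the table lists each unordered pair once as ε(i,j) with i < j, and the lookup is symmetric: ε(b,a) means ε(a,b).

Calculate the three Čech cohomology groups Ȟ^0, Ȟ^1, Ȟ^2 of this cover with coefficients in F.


Ȟ^0 ≅ 0; Ȟ^1 ≅ Z/2; Ȟ^2 ≅ 0

nerve of the cover:
  W12={x2,x8,x11} W13={x1,x10} W23={x3,x9}
C dims 3,3; δ0: rk 3, SNF 1^2·2
Ȟ^0 = (3 − 3) − 0 = 0, so Ȟ^0 ≅ 0
Ȟ^1 = (3 − 0) − 3 = 0 plus torsion [2], so Ȟ^1 ≅ Z/2
Ȟ^2 = (0 − 0) − 0 = 0, so Ȟ^2 ≅ 0


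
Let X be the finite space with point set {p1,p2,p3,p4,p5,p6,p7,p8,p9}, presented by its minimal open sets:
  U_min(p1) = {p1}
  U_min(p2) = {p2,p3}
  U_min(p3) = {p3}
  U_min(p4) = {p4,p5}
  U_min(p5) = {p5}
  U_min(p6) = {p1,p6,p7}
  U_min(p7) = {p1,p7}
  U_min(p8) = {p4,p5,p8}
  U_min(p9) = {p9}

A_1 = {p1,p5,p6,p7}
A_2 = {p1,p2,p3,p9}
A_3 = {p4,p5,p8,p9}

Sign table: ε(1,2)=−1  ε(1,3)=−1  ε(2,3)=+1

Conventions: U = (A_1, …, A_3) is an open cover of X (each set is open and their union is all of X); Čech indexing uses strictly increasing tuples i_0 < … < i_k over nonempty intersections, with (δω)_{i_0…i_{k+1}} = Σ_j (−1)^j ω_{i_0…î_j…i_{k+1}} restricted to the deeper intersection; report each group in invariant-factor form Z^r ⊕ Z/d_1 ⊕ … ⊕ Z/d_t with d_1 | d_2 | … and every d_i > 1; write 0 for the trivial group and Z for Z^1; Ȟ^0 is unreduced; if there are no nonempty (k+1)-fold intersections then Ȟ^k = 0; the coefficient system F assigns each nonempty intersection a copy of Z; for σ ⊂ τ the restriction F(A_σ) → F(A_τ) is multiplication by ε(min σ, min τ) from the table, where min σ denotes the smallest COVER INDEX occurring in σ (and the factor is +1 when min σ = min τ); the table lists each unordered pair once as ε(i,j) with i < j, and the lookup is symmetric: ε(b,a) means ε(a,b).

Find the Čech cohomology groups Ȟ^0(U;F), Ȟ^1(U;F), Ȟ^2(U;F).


Ȟ^0 = Z, Ȟ^1 = Z, Ȟ^2 = 0

nonempty overlaps:
  A12={p1} A13={p5} A23={p9}
C dims 3,3; δ0: rk 2, SNF 1^2
degree 0: 3−2−0 = 1 → Ȟ^0 ≅ Z
degree 1: 3−0−2 = 1 → Ȟ^1 ≅ Z
degree 2: 0−0−0 = 0 → Ȟ^2 ≅ 0


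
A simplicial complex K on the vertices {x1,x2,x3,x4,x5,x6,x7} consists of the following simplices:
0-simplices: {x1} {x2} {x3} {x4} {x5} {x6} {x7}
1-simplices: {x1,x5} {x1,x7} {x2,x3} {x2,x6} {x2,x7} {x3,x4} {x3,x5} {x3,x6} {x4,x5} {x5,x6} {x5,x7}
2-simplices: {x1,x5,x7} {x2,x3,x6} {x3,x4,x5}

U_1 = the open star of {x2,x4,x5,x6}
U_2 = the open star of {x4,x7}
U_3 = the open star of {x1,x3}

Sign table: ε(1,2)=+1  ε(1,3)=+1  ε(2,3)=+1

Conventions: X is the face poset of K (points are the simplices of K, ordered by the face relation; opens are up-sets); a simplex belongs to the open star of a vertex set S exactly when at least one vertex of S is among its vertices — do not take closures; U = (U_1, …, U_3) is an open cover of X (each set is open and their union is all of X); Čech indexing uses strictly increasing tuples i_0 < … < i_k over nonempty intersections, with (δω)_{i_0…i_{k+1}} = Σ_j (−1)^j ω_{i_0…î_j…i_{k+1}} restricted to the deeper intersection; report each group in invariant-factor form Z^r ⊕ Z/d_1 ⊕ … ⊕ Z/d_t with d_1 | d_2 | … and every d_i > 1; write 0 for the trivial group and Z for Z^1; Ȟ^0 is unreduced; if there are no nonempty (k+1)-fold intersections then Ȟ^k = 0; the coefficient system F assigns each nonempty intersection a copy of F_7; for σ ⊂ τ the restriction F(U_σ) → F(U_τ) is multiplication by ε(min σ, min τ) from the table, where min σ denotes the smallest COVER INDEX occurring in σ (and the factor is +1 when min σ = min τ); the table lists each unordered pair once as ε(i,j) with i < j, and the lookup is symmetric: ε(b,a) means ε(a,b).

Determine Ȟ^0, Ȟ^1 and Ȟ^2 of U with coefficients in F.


nonempty overlaps:
  U1={{x2},{x4},{x5},{x6},{x1,x5},{x2,x3},{x2,x6},{x2,x7},{x3,x4},{x3,x5},{x3,x6},{x4,x5},{x5,x6},{x5,x7},{x1,x5,x7},{x2,x3,x6},{x3,x4,x5}} U2={{x4},{x7},{x1,x7},{x2,x7},{x3,x4},{x4,x5},{x5,x7},{x1,x5,x7},{x3,x4,x5}} U3={{x1},{x3},{x1,x5},{x1,x7},{x2,x3},{x3,x4},{x3,x5},{x3,x6},{x1,x5,x7},{x2,x3,x6},{x3,x4,x5}}
  U12={{x4},{x2,x7},{x3,x4},{x4,x5},{x5,x7},{x1,x5,x7},{x3,x4,x5}} U13={{x1,x5},{x2,x3},{x3,x4},{x3,x5},{x3,x6},{x1,x5,x7},{x2,x3,x6},{x3,x4,x5}} U23={{x1,x7},{x3,x4},{x1,x5,x7},{x3,x4,x5}}
  U123={{x3,x4},{x1,x5,x7},{x3,x4,x5}}
C dims 3,3,1; δ0: rk_F7 2; δ1: rk_F7 1
degree 0: 3−2−0 = 1 → Ȟ^0 ≅ Z/7
degree 1: 3−1−2 = 0 → Ȟ^1 ≅ 0
degree 2: 1−0−1 = 0 → Ȟ^2 ≅ 0

Ȟ^0 = Z/7, Ȟ^1 = 0, Ȟ^2 = 0


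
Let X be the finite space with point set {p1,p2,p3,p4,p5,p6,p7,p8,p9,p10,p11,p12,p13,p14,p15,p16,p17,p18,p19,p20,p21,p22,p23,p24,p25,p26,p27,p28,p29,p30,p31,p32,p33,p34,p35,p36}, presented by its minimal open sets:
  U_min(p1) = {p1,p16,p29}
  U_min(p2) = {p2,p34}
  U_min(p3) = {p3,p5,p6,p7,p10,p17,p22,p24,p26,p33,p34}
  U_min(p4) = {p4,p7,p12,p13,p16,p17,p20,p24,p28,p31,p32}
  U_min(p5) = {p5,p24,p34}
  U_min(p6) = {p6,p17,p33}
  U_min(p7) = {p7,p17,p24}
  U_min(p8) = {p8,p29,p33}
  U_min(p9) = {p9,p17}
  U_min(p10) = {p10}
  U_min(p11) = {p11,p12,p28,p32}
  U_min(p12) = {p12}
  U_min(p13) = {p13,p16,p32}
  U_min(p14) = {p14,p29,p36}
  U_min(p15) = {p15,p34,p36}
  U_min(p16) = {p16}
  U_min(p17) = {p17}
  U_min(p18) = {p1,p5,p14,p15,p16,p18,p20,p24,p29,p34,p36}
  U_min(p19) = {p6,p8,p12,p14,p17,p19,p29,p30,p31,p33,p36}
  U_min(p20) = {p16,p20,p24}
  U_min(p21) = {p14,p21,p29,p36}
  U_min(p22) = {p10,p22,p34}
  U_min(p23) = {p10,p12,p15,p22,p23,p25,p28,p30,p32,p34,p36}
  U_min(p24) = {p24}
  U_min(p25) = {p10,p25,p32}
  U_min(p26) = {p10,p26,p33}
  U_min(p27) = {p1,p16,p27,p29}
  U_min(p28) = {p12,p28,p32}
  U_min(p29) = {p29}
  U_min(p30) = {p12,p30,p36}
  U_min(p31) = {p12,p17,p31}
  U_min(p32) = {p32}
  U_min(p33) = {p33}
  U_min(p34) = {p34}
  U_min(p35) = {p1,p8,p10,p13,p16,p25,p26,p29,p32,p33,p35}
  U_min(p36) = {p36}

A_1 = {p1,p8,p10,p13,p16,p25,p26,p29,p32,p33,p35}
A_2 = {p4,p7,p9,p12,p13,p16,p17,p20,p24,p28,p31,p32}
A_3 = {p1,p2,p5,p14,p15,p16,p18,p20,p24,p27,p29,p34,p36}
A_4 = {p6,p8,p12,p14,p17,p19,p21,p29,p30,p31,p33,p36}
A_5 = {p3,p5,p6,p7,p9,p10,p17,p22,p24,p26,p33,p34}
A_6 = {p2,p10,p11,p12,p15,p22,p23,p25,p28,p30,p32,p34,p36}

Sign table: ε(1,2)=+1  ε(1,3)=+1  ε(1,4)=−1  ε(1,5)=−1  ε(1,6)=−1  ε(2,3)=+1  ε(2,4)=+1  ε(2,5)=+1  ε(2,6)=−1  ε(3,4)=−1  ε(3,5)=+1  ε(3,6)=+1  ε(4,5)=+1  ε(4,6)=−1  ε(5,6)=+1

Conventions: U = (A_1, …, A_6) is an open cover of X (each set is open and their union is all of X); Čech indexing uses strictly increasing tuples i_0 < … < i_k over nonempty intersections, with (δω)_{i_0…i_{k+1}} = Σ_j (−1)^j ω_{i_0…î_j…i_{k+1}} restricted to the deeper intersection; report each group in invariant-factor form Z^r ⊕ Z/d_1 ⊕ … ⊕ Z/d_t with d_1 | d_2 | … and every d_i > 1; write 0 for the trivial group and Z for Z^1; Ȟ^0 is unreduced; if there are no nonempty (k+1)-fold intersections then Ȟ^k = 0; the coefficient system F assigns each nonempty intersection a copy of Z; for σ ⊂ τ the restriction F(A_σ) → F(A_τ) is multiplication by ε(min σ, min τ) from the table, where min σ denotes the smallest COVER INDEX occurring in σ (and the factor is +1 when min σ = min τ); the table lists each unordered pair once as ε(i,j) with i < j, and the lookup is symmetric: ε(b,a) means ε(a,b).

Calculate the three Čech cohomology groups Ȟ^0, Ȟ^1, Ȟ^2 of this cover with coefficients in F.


cover nerve:
  A12={p13,p16,p32} A13={p1,p16,p29} A14={p8,p29,p33} A15={p10,p26,p33} A16={p10,p25,p32} A23={p16,p20,p24} A24={p12,p17,p31} A25={p7,p9,p17,p24} A26={p12,p28,p32} A34={p14,p29,p36} A35={p5,p24,p34} A36={p2,p15,p34,p36} A45={p6,p17,p33} A46={p12,p30,p36} A56={p10,p22,p34}
  A123={p16} A126={p32} A134={p29} A145={p33} A156={p10} A235={p24} A245={p17} A246={p12} A346={p36} A356={p34}
C dims 6,15,10; δ0: rk 6, SNF 1^5·2; δ1: rk 9, SNF 1^9
Ȟ^0: (6−6)−0=0 ⇒ 0
Ȟ^1: (15−9)−6=0 plus torsion [2] ⇒ Z/2
Ȟ^2: (10−0)−9=1 ⇒ Z

Ȟ^0 = 0, Ȟ^1 = Z/2, Ȟ^2 = Z


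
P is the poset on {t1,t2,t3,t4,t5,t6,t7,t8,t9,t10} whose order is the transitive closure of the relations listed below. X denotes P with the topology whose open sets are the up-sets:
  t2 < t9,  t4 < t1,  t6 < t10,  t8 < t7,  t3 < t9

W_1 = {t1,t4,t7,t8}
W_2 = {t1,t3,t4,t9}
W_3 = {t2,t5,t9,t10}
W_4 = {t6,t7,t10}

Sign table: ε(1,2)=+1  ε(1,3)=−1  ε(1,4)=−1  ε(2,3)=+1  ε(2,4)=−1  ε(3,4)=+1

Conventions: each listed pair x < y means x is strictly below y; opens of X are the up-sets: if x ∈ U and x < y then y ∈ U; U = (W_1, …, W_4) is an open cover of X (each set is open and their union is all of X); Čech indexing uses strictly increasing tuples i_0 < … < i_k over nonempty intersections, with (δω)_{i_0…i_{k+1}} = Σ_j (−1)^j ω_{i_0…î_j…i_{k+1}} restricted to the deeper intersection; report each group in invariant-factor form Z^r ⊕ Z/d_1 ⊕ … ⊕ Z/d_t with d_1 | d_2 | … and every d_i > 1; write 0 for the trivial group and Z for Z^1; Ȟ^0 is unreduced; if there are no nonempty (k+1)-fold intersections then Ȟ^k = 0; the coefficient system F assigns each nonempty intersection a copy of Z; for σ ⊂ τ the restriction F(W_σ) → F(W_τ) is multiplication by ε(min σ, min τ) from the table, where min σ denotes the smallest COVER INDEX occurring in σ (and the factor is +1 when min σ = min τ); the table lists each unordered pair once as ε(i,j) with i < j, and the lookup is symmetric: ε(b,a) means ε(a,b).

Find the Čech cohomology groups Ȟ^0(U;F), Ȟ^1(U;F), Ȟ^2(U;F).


cover nerve:
  W12={t1,t4} W14={t7} W23={t9} W34={t10}
C dims 4,4; δ0: rk 4, SNF 1^3·2
Ȟ^0: (4−4)−0=0 ⇒ 0
Ȟ^1: (4−0)−4=0 plus torsion [2] ⇒ Z/2
Ȟ^2: (0−0)−0=0 ⇒ 0

Ȟ^0 ≅ 0, Ȟ^1 ≅ Z/2 and Ȟ^2 ≅ 0


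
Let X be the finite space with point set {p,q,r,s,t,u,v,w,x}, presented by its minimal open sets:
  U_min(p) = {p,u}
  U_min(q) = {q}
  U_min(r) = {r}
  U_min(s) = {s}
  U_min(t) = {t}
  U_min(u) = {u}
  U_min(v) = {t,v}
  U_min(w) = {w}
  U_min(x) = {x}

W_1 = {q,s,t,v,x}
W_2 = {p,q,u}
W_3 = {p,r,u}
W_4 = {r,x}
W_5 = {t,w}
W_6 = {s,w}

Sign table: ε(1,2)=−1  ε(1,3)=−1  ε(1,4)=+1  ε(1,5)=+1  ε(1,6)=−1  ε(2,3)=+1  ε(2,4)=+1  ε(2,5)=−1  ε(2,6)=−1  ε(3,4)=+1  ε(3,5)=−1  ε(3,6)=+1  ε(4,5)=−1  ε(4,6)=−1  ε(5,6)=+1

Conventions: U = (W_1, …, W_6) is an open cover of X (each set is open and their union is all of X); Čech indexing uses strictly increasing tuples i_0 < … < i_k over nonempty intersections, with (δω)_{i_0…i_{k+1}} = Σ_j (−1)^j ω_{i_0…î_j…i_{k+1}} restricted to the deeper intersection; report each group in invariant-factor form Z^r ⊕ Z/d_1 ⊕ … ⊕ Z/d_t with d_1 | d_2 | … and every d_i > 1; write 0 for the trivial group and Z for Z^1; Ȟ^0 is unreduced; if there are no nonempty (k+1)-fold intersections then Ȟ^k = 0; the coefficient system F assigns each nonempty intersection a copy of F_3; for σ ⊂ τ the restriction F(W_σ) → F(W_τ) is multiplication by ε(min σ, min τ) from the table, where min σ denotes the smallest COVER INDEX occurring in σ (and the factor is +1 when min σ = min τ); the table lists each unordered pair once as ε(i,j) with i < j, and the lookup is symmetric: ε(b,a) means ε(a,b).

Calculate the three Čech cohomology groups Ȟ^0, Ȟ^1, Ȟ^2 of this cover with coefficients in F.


nonempty intersections:
  W12={q} W14={x} W15={t} W16={s} W23={p,u} W34={r} W56={w}
C dims 6,7; δ0: rk_F3 6
Ȟ^0: (6−6)−0=0 ⇒ 0
Ȟ^1: (7−0)−6=1 ⇒ Z/3
Ȟ^2: (0−0)−0=0 ⇒ 0

Ȟ^0(U;F) ≅ 0, Ȟ^1(U;F) ≅ Z/3 and Ȟ^2(U;F) ≅ 0


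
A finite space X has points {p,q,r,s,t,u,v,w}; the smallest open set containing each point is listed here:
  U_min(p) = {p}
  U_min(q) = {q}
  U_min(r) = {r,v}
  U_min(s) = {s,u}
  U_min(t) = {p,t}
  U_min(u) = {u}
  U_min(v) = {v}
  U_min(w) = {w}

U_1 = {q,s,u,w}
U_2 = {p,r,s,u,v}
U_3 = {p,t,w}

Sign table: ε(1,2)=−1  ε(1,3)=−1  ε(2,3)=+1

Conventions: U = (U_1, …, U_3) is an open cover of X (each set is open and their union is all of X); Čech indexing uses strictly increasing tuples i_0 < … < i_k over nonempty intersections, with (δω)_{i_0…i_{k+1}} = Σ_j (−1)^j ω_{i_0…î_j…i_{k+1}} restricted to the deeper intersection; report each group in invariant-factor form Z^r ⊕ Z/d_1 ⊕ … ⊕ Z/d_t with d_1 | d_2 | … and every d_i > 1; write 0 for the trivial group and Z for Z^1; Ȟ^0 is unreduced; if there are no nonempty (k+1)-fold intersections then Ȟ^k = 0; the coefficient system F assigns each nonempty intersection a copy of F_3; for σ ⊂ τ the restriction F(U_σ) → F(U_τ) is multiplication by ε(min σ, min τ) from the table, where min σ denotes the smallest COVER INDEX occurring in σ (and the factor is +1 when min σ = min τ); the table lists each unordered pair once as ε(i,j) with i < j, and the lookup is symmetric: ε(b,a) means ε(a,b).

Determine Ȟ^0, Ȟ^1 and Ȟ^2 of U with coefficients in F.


nerve simplices:
  U12={s,u} U13={w} U23={p}
C dims 3,3; δ0: rk_F3 2
degree 0: 3−2−0 = 1 → Ȟ^0 ≅ Z/3
degree 1: 3−0−2 = 1 → Ȟ^1 ≅ Z/3
degree 2: 0−0−0 = 0 → Ȟ^2 ≅ 0

Ȟ^0 ≅ Z/3, Ȟ^1 ≅ Z/3, Ȟ^2 ≅ 0


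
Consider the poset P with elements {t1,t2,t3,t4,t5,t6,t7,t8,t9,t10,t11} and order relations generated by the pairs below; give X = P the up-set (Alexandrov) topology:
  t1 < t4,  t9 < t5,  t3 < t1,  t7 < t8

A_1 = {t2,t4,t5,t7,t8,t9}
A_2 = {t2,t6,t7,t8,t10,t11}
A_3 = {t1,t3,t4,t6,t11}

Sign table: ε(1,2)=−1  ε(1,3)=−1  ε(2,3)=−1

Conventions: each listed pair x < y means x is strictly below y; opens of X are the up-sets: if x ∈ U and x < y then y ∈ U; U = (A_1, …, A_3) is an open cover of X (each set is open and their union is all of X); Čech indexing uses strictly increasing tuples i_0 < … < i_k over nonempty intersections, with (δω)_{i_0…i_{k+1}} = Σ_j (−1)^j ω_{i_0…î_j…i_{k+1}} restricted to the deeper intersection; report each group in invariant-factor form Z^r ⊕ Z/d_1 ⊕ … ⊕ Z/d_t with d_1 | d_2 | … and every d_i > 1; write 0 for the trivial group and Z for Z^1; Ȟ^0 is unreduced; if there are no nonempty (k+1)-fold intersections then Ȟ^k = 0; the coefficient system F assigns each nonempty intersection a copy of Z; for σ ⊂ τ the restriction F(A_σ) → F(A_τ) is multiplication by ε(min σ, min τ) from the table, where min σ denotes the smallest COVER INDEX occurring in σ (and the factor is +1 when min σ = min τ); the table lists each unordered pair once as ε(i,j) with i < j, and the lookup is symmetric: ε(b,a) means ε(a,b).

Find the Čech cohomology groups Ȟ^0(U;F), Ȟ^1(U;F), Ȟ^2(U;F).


Ȟ^0(U;F) ≅ 0, Ȟ^1(U;F) ≅ Z/2 and Ȟ^2(U;F) ≅ 0

cover nerve:
  A12={t2,t7,t8} A13={t4} A23={t6,t11}
C dims 3,3; δ0: rk 3, SNF 1^2·2
Ȟ^0: (3−3)−0=0 ⇒ 0
Ȟ^1: (3−0)−3=0 plus torsion [2] ⇒ Z/2
Ȟ^2: (0−0)−0=0 ⇒ 0


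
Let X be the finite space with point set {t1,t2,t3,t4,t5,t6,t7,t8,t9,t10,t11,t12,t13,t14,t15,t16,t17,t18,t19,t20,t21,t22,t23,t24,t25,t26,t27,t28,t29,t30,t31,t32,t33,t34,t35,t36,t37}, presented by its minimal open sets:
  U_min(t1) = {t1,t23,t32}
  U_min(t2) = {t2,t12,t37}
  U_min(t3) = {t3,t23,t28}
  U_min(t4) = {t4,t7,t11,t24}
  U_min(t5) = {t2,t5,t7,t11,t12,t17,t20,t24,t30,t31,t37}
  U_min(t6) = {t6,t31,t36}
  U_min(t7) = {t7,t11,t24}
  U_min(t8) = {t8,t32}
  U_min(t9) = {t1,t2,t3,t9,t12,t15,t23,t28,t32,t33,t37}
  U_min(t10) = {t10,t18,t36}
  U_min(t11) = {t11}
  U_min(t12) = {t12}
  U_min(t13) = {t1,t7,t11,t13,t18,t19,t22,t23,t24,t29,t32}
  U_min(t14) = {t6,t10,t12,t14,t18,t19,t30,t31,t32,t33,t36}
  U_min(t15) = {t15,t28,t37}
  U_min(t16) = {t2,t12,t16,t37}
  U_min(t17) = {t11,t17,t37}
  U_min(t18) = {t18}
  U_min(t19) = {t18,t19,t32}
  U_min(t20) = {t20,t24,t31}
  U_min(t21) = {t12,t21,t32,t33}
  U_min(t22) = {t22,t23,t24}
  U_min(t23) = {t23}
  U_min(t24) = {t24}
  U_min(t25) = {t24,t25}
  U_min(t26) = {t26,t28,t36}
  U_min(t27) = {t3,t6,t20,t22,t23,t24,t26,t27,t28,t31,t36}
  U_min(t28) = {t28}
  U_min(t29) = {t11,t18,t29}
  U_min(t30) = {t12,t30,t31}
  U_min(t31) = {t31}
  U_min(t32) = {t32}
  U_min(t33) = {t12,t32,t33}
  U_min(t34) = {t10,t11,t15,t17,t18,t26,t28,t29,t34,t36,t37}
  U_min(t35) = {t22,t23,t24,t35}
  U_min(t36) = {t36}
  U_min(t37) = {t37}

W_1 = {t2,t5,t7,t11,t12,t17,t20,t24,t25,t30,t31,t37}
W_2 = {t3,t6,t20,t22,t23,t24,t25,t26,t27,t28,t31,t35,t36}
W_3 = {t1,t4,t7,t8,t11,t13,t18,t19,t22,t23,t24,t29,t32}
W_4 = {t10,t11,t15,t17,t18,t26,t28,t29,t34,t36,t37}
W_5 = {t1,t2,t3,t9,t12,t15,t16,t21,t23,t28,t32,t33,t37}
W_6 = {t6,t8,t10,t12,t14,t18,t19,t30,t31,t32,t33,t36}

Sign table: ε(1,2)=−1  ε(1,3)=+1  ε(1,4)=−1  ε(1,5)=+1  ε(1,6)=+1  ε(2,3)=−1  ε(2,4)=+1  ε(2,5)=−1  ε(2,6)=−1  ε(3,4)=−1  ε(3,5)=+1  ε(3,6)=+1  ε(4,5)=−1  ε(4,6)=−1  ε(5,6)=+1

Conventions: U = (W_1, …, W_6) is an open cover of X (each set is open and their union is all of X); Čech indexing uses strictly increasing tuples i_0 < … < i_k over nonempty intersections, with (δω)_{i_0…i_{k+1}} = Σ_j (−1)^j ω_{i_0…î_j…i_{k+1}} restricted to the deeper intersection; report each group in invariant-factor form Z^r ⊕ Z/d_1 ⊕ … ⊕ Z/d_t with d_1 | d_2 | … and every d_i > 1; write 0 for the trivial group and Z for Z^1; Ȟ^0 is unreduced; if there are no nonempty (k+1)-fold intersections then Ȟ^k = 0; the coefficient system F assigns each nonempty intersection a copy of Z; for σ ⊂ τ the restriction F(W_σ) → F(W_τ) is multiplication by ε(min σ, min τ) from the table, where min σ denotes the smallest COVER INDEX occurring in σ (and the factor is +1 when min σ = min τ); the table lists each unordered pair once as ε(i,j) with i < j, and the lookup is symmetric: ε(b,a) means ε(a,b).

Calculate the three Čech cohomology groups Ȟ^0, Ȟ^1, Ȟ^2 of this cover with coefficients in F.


Ȟ^0 = Z,  Ȟ^1 = 0,  Ȟ^2 = Z/2

nonempty overlaps:
  W12={t20,t24,t25,t31} W13={t7,t11,t24} W14={t11,t17,t37} W15={t2,t12,t37} W16={t12,t30,t31} W23={t22,t23,t24} W24={t26,t28,t36} W25={t3,t23,t28} W26={t6,t31,t36} W34={t11,t18,t29} W35={t1,t23,t32} W36={t8,t18,t19,t32} W45={t15,t28,t37} W46={t10,t18,t36} W56={t12,t32,t33}
  W123={t24} W126={t31} W134={t11} W145={t37} W156={t12} W235={t23} W245={t28} W246={t36} W346={t18} W356={t32}
C dims 6,15,10; δ0: rk 5, SNF 1^5; δ1: rk 10, SNF 1^9·2
degree 0: 6−5−0 = 1 → Ȟ^0 ≅ Z
degree 1: 15−10−5 = 0 → Ȟ^1 ≅ 0
degree 2: 10−0−10 = 0 plus torsion [2] → Ȟ^2 ≅ Z/2


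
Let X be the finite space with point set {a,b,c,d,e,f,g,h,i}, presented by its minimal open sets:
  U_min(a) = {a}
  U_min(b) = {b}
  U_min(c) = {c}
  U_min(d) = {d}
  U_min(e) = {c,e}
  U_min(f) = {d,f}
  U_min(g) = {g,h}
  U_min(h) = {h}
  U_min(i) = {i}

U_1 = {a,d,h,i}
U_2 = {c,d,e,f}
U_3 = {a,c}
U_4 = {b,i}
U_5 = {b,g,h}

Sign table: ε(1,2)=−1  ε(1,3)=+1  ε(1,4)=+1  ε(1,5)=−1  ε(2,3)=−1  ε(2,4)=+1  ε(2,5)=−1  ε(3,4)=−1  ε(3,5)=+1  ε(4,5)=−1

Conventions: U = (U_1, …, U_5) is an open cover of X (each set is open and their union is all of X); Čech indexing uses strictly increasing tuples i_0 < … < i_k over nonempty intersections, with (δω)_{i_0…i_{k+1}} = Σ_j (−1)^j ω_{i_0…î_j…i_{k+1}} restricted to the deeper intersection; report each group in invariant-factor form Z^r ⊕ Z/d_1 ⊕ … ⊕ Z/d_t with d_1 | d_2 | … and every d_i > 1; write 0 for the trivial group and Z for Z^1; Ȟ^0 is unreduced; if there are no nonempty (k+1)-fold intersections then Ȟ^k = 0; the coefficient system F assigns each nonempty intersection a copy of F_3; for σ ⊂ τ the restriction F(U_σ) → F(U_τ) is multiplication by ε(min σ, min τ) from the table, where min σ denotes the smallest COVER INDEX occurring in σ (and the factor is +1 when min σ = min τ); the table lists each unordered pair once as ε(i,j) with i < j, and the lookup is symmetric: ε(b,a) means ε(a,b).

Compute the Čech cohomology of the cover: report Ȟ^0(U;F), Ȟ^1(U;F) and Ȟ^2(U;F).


nerve of the cover:
  U12={d} U13={a} U14={i} U15={h} U23={c} U45={b}
C dims 5,6; δ0: rk_F3 4
Ȟ^0 = (5 − 4) − 0 = 1, so Ȟ^0 ≅ Z/3
Ȟ^1 = (6 − 0) − 4 = 2, so Ȟ^1 ≅ Z/3 ⊕ Z/3
Ȟ^2 = (0 − 0) − 0 = 0, so Ȟ^2 ≅ 0

Ȟ^0(U;F) ≅ Z/3; Ȟ^1(U;F) ≅ Z/3 ⊕ Z/3; Ȟ^2(U;F) ≅ 0


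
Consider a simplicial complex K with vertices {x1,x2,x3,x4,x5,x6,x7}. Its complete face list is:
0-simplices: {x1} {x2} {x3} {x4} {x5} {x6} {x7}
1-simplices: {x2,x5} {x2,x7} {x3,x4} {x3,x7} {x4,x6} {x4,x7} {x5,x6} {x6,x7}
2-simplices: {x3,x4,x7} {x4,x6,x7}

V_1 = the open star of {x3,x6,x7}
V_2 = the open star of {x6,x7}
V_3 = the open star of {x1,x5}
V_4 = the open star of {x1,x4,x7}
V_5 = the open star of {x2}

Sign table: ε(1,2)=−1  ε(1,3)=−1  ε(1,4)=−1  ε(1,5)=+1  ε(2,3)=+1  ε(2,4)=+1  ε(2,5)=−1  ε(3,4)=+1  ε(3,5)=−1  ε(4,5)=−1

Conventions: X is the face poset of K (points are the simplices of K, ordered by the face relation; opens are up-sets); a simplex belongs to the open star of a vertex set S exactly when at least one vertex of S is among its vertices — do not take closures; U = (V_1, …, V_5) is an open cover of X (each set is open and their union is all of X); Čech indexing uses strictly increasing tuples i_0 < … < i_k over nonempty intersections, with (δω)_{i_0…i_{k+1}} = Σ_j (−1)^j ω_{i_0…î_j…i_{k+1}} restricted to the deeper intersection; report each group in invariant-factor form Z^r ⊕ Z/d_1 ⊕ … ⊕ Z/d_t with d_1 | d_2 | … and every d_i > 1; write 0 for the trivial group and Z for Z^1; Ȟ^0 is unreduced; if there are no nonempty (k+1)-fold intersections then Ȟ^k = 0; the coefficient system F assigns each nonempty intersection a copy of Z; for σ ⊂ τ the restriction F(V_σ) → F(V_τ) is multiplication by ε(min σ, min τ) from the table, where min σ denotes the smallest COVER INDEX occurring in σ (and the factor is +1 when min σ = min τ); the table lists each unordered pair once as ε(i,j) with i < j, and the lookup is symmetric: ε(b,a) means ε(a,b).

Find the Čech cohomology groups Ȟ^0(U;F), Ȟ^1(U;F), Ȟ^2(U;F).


nonempty intersections:
  V1={{x3},{x6},{x7},{x2,x7},{x3,x4},{x3,x7},{x4,x6},{x4,x7},{x5,x6},{x6,x7},{x3,x4,x7},{x4,x6,x7}} V2={{x6},{x7},{x2,x7},{x3,x7},{x4,x6},{x4,x7},{x5,x6},{x6,x7},{x3,x4,x7},{x4,x6,x7}} V3={{x1},{x5},{x2,x5},{x5,x6}} V4={{x1},{x4},{x7},{x2,x7},{x3,x4},{x3,x7},{x4,x6},{x4,x7},{x6,x7},{x3,x4,x7},{x4,x6,x7}} V5={{x2},{x2,x5},{x2,x7}}
  V12={{x6},{x7},{x2,x7},{x3,x7},{x4,x6},{x4,x7},{x5,x6},{x6,x7},{x3,x4,x7},{x4,x6,x7}} V13={{x5,x6}} V14={{x7},{x2,x7},{x3,x4},{x3,x7},{x4,x6},{x4,x7},{x6,x7},{x3,x4,x7},{x4,x6,x7}} V15={{x2,x7}} V23={{x5,x6}} V24={{x7},{x2,x7},{x3,x7},{x4,x6},{x4,x7},{x6,x7},{x3,x4,x7},{x4,x6,x7}} V25={{x2,x7}} V34={{x1}} V35={{x2,x5}} V45={{x2,x7}}
  V123={{x5,x6}} V124={{x7},{x2,x7},{x3,x7},{x4,x6},{x4,x7},{x6,x7},{x3,x4,x7},{x4,x6,x7}} V125={{x2,x7}} V145={{x2,x7}} V245={{x2,x7}}
  V1245={{x2,x7}}
C dims 5,10,5,1; δ0: rk 4, SNF 1^4; δ1: rk 4, SNF 1^4; δ2: rk 1, SNF 1^1
Ȟ^0: (5−4)−0=1 ⇒ Z
Ȟ^1: (10−4)−4=2 ⇒ Z^2
Ȟ^2: (5−1)−4=0 ⇒ 0

Ȟ^0 ≅ Z, Ȟ^1 ≅ Z^2 and Ȟ^2 ≅ 0
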